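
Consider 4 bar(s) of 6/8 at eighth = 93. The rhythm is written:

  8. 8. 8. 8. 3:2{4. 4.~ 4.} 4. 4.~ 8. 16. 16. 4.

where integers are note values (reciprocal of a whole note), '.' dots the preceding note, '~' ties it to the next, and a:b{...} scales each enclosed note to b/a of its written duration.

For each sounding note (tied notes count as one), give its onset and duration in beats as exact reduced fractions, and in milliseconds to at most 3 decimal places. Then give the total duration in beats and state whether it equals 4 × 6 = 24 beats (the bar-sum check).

1) 0.0ms=0b +967.742ms=3/2b
2) 967.742ms=3/2b +967.742ms=3/2b
3) 1935.484ms=3b +967.742ms=3/2b
4) 2903.226ms=9/2b +967.742ms=3/2b
5) 3870.968ms=6b +1290.323ms=2b
6) 5161.29ms=8b +2580.645ms=4b
7) 7741.935ms=12b +1935.484ms=3b
8) 9677.419ms=15b +2903.226ms=9/2b
9) 12580.645ms=39/2b +483.871ms=3/4b
10) 13064.516ms=81/4b +483.871ms=3/4b
11) 13548.387ms=21b +1935.484ms=3b
Σ=24b of 24 (93bpm 6/8) — PASS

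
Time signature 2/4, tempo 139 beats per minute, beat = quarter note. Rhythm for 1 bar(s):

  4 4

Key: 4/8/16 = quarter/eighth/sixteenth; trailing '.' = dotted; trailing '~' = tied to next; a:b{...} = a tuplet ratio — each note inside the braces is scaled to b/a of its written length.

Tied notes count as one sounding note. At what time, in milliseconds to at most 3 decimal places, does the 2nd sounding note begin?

1. 0.0ms @ 0 + 431.655ms (1)
2. 431.655ms @ 1 + 431.655ms (1)

note 2 onset = 1b = 431.655ms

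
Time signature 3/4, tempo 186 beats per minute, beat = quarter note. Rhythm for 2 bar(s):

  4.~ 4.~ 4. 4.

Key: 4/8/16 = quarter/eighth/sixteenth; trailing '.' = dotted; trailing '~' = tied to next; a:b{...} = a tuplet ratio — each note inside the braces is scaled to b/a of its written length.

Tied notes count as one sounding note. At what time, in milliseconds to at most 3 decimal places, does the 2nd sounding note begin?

note 2 onset = 9/2b = 1451.613ms

1. 0.0ms @ 0 + 1451.613ms (9/2)
2. 1451.613ms @ 9/2 + 483.871ms (3/2)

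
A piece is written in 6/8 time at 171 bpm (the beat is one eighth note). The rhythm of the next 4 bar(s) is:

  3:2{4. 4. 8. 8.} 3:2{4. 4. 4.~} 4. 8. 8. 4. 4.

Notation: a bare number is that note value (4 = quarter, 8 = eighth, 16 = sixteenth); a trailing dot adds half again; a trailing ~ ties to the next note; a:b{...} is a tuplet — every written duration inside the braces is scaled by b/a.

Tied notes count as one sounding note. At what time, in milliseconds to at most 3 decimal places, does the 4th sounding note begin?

note 4 onset = 5b = 1754.386ms

1. 0.0ms @ 0 + 701.754ms (2)
2. 701.754ms @ 2 + 701.754ms (2)
3. 1403.509ms @ 4 + 350.877ms (1)
4. 1754.386ms @ 5 + 350.877ms (1)
5. 2105.263ms @ 6 + 701.754ms (2)
6. 2807.018ms @ 8 + 701.754ms (2)
7. 3508.772ms @ 10 + 1754.386ms (5)
8. 5263.158ms @ 15 + 526.316ms (3/2)
9. 5789.474ms @ 33/2 + 526.316ms (3/2)
10. 6315.789ms @ 18 + 1052.632ms (3)
11. 7368.421ms @ 21 + 1052.632ms (3)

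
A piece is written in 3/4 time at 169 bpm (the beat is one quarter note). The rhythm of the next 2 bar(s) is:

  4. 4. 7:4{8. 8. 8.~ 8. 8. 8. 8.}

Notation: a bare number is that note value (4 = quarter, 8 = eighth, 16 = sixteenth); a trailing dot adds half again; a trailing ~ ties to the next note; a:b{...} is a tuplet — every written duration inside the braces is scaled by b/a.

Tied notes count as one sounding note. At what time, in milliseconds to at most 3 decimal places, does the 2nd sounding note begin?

note 2 onset = 3/2b = 532.544ms

1. 0.0ms @ 0 + 532.544ms (3/2)
2. 532.544ms @ 3/2 + 532.544ms (3/2)
3. 1065.089ms @ 3 + 152.156ms (3/7)
4. 1217.244ms @ 24/7 + 152.156ms (3/7)
5. 1369.4ms @ 27/7 + 304.311ms (6/7)
6. 1673.711ms @ 33/7 + 152.156ms (3/7)
7. 1825.866ms @ 36/7 + 152.156ms (3/7)
8. 1978.022ms @ 39/7 + 152.156ms (3/7)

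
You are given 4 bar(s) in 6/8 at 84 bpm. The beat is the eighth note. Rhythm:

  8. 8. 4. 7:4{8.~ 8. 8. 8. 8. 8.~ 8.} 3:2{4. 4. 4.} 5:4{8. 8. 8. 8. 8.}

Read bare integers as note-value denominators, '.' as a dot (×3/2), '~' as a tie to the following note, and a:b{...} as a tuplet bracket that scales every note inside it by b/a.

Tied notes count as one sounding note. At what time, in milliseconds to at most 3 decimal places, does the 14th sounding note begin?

note 14 onset = 102/5b = 14571.429ms

1. 0.0ms @ 0 + 1071.429ms (3/2)
2. 1071.429ms @ 3/2 + 1071.429ms (3/2)
3. 2142.857ms @ 3 + 2142.857ms (3)
4. 4285.714ms @ 6 + 1224.49ms (12/7)
5. 5510.204ms @ 54/7 + 612.245ms (6/7)
6. 6122.449ms @ 60/7 + 612.245ms (6/7)
7. 6734.694ms @ 66/7 + 612.245ms (6/7)
8. 7346.939ms @ 72/7 + 1224.49ms (12/7)
9. 8571.429ms @ 12 + 1428.571ms (2)
10. 10000.0ms @ 14 + 1428.571ms (2)
11. 11428.571ms @ 16 + 1428.571ms (2)
12. 12857.143ms @ 18 + 857.143ms (6/5)
13. 13714.286ms @ 96/5 + 857.143ms (6/5)
14. 14571.429ms @ 102/5 + 857.143ms (6/5)
15. 15428.571ms @ 108/5 + 857.143ms (6/5)
16. 16285.714ms @ 114/5 + 857.143ms (6/5)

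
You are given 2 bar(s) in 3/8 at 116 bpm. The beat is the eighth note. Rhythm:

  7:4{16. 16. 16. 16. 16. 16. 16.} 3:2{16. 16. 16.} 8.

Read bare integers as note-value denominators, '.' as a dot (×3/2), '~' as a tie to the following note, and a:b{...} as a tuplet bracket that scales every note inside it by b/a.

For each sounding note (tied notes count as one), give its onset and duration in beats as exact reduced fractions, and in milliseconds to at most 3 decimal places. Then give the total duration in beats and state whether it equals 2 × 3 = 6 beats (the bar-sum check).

1) 0.0ms=0b +221.675ms=3/7b
2) 221.675ms=3/7b +221.675ms=3/7b
3) 443.35ms=6/7b +221.675ms=3/7b
4) 665.025ms=9/7b +221.675ms=3/7b
5) 886.7ms=12/7b +221.675ms=3/7b
6) 1108.374ms=15/7b +221.675ms=3/7b
7) 1330.049ms=18/7b +221.675ms=3/7b
8) 1551.724ms=3b +258.621ms=1/2b
9) 1810.345ms=7/2b +258.621ms=1/2b
10) 2068.966ms=4b +258.621ms=1/2b
11) 2327.586ms=9/2b +775.862ms=3/2b
Σ=6b of 6 (116bpm 3/8) — PASS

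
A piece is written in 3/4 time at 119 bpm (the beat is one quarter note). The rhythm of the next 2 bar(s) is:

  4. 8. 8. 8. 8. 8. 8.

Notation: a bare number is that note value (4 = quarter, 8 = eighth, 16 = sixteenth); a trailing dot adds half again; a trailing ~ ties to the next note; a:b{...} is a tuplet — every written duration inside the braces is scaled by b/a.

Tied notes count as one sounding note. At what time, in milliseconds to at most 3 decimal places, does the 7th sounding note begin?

1. 0.0ms @ 0 + 756.303ms (3/2)
2. 756.303ms @ 3/2 + 378.151ms (3/4)
3. 1134.454ms @ 9/4 + 378.151ms (3/4)
4. 1512.605ms @ 3 + 378.151ms (3/4)
5. 1890.756ms @ 15/4 + 378.151ms (3/4)
6. 2268.908ms @ 9/2 + 378.151ms (3/4)
7. 2647.059ms @ 21/4 + 378.151ms (3/4)

note 7 onset = 21/4b = 2647.059ms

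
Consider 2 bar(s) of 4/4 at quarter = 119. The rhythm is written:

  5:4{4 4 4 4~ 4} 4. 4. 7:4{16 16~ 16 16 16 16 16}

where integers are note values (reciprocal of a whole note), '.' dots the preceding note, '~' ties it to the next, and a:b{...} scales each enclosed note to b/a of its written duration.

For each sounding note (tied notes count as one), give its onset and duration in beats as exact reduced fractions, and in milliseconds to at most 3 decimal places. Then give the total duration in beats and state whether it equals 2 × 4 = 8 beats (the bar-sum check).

1) 0.0ms=0b +403.361ms=4/5b
2) 403.361ms=4/5b +403.361ms=4/5b
3) 806.723ms=8/5b +403.361ms=4/5b
4) 1210.084ms=12/5b +806.723ms=8/5b
5) 2016.807ms=4b +756.303ms=3/2b
6) 2773.109ms=11/2b +756.303ms=3/2b
7) 3529.412ms=7b +72.029ms=1/7b
8) 3601.441ms=50/7b +144.058ms=2/7b
9) 3745.498ms=52/7b +72.029ms=1/7b
10) 3817.527ms=53/7b +72.029ms=1/7b
11) 3889.556ms=54/7b +72.029ms=1/7b
12) 3961.585ms=55/7b +72.029ms=1/7b
Σ=8b of 8 (119bpm 4/4) — PASS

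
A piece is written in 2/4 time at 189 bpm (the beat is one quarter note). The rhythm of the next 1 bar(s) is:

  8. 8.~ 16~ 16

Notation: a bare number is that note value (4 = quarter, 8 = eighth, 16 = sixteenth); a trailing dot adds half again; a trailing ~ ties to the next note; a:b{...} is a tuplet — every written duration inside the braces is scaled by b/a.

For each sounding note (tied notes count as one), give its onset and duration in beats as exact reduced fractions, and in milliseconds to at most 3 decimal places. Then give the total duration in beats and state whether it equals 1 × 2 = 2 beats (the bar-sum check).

1) 0.0ms=0b +238.095ms=3/4b
2) 238.095ms=3/4b +396.825ms=5/4b
Σ=2b of 2 (189bpm 2/4) — PASS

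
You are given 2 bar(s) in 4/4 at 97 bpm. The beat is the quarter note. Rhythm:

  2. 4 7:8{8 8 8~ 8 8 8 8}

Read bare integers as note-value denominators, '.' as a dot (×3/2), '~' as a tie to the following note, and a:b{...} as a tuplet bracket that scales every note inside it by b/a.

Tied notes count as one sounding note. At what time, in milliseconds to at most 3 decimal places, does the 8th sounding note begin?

note 8 onset = 52/7b = 4594.993ms

1. 0.0ms @ 0 + 1855.67ms (3)
2. 1855.67ms @ 3 + 618.557ms (1)
3. 2474.227ms @ 4 + 353.461ms (4/7)
4. 2827.688ms @ 32/7 + 353.461ms (4/7)
5. 3181.149ms @ 36/7 + 706.922ms (8/7)
6. 3888.071ms @ 44/7 + 353.461ms (4/7)
7. 4241.532ms @ 48/7 + 353.461ms (4/7)
8. 4594.993ms @ 52/7 + 353.461ms (4/7)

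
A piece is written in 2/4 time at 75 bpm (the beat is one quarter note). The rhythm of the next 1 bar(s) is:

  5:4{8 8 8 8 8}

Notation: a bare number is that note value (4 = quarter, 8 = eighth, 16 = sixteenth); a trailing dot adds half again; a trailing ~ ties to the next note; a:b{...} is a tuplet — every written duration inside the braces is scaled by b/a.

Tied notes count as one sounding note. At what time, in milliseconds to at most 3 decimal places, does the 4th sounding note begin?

note 4 onset = 6/5b = 960.0ms

1. 0.0ms @ 0 + 320.0ms (2/5)
2. 320.0ms @ 2/5 + 320.0ms (2/5)
3. 640.0ms @ 4/5 + 320.0ms (2/5)
4. 960.0ms @ 6/5 + 320.0ms (2/5)
5. 1280.0ms @ 8/5 + 320.0ms (2/5)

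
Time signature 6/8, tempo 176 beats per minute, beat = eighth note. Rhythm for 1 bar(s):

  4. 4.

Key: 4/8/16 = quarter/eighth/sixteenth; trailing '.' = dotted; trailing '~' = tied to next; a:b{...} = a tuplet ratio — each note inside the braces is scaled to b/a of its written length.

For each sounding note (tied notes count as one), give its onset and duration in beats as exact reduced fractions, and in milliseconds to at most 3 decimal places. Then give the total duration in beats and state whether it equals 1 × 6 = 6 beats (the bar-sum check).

1) 0.0ms=0b +1022.727ms=3b
2) 1022.727ms=3b +1022.727ms=3b
Σ=6b of 6 (176bpm 6/8) — PASS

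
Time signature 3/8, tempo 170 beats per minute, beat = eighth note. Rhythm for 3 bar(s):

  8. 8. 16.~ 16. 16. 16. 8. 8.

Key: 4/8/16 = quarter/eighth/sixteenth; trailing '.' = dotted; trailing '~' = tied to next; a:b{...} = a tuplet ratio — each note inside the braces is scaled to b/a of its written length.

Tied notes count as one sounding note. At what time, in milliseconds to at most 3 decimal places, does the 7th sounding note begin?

1. 0.0ms @ 0 + 529.412ms (3/2)
2. 529.412ms @ 3/2 + 529.412ms (3/2)
3. 1058.824ms @ 3 + 529.412ms (3/2)
4. 1588.235ms @ 9/2 + 264.706ms (3/4)
5. 1852.941ms @ 21/4 + 264.706ms (3/4)
6. 2117.647ms @ 6 + 529.412ms (3/2)
7. 2647.059ms @ 15/2 + 529.412ms (3/2)

note 7 onset = 15/2b = 2647.059ms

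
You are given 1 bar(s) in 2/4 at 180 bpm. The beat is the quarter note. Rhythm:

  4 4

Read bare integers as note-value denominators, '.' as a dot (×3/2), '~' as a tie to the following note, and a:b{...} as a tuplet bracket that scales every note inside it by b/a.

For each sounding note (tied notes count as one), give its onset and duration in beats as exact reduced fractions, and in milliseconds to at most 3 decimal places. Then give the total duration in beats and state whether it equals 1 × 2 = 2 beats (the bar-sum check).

1) 0.0ms=0b +333.333ms=1b
2) 333.333ms=1b +333.333ms=1b
Σ=2b of 2 (180bpm 2/4) — PASS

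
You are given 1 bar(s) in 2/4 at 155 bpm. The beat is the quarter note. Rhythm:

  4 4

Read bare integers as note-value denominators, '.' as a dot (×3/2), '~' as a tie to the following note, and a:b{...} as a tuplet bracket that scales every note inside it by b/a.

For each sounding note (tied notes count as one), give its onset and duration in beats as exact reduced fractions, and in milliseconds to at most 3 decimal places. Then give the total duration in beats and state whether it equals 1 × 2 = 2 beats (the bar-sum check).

1) 0.0ms=0b +387.097ms=1b
2) 387.097ms=1b +387.097ms=1b
Σ=2b of 2 (155bpm 2/4) — PASS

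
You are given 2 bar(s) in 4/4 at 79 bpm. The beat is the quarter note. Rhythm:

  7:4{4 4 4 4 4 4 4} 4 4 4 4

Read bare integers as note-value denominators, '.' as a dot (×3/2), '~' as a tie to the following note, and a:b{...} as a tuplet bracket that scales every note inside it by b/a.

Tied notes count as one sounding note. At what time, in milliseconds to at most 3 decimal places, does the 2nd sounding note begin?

note 2 onset = 4/7b = 433.996ms

1. 0.0ms @ 0 + 433.996ms (4/7)
2. 433.996ms @ 4/7 + 433.996ms (4/7)
3. 867.993ms @ 8/7 + 433.996ms (4/7)
4. 1301.989ms @ 12/7 + 433.996ms (4/7)
5. 1735.986ms @ 16/7 + 433.996ms (4/7)
6. 2169.982ms @ 20/7 + 433.996ms (4/7)
7. 2603.978ms @ 24/7 + 433.996ms (4/7)
8. 3037.975ms @ 4 + 759.494ms (1)
9. 3797.468ms @ 5 + 759.494ms (1)
10. 4556.962ms @ 6 + 759.494ms (1)
11. 5316.456ms @ 7 + 759.494ms (1)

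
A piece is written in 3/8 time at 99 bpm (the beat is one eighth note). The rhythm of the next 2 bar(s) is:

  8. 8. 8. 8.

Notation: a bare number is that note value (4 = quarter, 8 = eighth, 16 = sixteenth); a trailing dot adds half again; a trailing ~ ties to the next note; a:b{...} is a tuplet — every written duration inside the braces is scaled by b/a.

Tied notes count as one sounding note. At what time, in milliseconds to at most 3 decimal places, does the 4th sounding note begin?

note 4 onset = 9/2b = 2727.273ms

1. 0.0ms @ 0 + 909.091ms (3/2)
2. 909.091ms @ 3/2 + 909.091ms (3/2)
3. 1818.182ms @ 3 + 909.091ms (3/2)
4. 2727.273ms @ 9/2 + 909.091ms (3/2)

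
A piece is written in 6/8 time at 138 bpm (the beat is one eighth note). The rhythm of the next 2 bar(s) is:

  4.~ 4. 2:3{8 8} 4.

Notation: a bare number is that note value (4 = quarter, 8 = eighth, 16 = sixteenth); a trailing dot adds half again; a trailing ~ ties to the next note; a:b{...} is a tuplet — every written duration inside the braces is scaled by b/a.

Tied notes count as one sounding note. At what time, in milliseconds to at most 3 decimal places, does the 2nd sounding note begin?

1. 0.0ms @ 0 + 2608.696ms (6)
2. 2608.696ms @ 6 + 652.174ms (3/2)
3. 3260.87ms @ 15/2 + 652.174ms (3/2)
4. 3913.043ms @ 9 + 1304.348ms (3)

note 2 onset = 6b = 2608.696ms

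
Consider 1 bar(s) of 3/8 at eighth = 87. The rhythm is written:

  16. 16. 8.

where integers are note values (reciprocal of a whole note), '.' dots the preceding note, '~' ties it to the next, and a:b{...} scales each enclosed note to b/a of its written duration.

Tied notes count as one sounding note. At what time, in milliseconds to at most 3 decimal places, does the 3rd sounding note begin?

1. 0.0ms @ 0 + 517.241ms (3/4)
2. 517.241ms @ 3/4 + 517.241ms (3/4)
3. 1034.483ms @ 3/2 + 1034.483ms (3/2)

note 3 onset = 3/2b = 1034.483ms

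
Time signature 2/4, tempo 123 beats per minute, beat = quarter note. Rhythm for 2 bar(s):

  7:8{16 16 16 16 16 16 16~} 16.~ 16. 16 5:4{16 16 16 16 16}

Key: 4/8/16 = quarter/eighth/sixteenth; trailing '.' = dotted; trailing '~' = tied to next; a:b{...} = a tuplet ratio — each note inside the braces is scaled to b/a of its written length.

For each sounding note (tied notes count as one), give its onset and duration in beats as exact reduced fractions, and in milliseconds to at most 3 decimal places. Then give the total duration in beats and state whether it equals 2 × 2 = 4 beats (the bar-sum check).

1) 0.0ms=0b +139.373ms=2/7b
2) 139.373ms=2/7b +139.373ms=2/7b
3) 278.746ms=4/7b +139.373ms=2/7b
4) 418.118ms=6/7b +139.373ms=2/7b
5) 557.491ms=8/7b +139.373ms=2/7b
6) 696.864ms=10/7b +139.373ms=2/7b
7) 836.237ms=12/7b +505.226ms=29/28b
8) 1341.463ms=11/4b +121.951ms=1/4b
9) 1463.415ms=3b +97.561ms=1/5b
10) 1560.976ms=16/5b +97.561ms=1/5b
11) 1658.537ms=17/5b +97.561ms=1/5b
12) 1756.098ms=18/5b +97.561ms=1/5b
13) 1853.659ms=19/5b +97.561ms=1/5b
Σ=4b of 4 (123bpm 2/4) — PASS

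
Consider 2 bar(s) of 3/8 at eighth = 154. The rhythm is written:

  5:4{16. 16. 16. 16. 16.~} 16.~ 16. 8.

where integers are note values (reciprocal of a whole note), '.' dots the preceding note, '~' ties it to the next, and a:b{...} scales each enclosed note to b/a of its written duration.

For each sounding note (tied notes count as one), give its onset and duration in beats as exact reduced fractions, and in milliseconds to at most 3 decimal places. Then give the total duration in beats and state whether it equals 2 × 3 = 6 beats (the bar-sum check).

1) 0.0ms=0b +233.766ms=3/5b
2) 233.766ms=3/5b +233.766ms=3/5b
3) 467.532ms=6/5b +233.766ms=3/5b
4) 701.299ms=9/5b +233.766ms=3/5b
5) 935.065ms=12/5b +818.182ms=21/10b
6) 1753.247ms=9/2b +584.416ms=3/2b
Σ=6b of 6 (154bpm 3/8) — PASS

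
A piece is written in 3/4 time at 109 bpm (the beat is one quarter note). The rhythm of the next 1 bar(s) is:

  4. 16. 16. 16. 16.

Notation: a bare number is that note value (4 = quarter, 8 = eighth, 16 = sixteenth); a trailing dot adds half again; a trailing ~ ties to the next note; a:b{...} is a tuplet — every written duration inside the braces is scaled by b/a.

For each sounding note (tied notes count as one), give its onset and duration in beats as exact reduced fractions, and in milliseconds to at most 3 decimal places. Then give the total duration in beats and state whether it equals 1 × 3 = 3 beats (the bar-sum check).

1) 0.0ms=0b +825.688ms=3/2b
2) 825.688ms=3/2b +206.422ms=3/8b
3) 1032.11ms=15/8b +206.422ms=3/8b
4) 1238.532ms=9/4b +206.422ms=3/8b
5) 1444.954ms=21/8b +206.422ms=3/8b
Σ=3b of 3 (109bpm 3/4) — PASS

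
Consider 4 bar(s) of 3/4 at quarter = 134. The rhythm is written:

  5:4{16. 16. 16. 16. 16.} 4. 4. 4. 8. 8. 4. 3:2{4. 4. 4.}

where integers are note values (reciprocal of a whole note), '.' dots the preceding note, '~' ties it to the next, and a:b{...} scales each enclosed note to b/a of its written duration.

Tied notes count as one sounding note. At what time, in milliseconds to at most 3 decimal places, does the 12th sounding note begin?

note 12 onset = 9b = 4029.851ms

1. 0.0ms @ 0 + 134.328ms (3/10)
2. 134.328ms @ 3/10 + 134.328ms (3/10)
3. 268.657ms @ 3/5 + 134.328ms (3/10)
4. 402.985ms @ 9/10 + 134.328ms (3/10)
5. 537.313ms @ 6/5 + 134.328ms (3/10)
6. 671.642ms @ 3/2 + 671.642ms (3/2)
7. 1343.284ms @ 3 + 671.642ms (3/2)
8. 2014.925ms @ 9/2 + 671.642ms (3/2)
9. 2686.567ms @ 6 + 335.821ms (3/4)
10. 3022.388ms @ 27/4 + 335.821ms (3/4)
11. 3358.209ms @ 15/2 + 671.642ms (3/2)
12. 4029.851ms @ 9 + 447.761ms (1)
13. 4477.612ms @ 10 + 447.761ms (1)
14. 4925.373ms @ 11 + 447.761ms (1)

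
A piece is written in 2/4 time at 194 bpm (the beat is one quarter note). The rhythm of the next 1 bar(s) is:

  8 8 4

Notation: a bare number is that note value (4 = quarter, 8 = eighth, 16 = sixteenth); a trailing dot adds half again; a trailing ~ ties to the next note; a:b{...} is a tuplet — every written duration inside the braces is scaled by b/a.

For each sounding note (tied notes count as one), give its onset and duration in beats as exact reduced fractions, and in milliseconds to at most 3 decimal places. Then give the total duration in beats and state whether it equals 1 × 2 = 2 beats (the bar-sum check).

1) 0.0ms=0b +154.639ms=1/2b
2) 154.639ms=1/2b +154.639ms=1/2b
3) 309.278ms=1b +309.278ms=1b
Σ=2b of 2 (194bpm 2/4) — PASS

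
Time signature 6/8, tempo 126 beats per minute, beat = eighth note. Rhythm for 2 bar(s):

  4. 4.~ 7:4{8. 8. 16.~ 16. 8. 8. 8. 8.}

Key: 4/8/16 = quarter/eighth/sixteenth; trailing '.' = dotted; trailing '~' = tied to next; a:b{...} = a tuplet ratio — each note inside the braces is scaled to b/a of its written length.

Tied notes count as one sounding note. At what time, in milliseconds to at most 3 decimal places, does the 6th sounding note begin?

note 6 onset = 66/7b = 4489.796ms

1. 0.0ms @ 0 + 1428.571ms (3)
2. 1428.571ms @ 3 + 1836.735ms (27/7)
3. 3265.306ms @ 48/7 + 408.163ms (6/7)
4. 3673.469ms @ 54/7 + 408.163ms (6/7)
5. 4081.633ms @ 60/7 + 408.163ms (6/7)
6. 4489.796ms @ 66/7 + 408.163ms (6/7)
7. 4897.959ms @ 72/7 + 408.163ms (6/7)
8. 5306.122ms @ 78/7 + 408.163ms (6/7)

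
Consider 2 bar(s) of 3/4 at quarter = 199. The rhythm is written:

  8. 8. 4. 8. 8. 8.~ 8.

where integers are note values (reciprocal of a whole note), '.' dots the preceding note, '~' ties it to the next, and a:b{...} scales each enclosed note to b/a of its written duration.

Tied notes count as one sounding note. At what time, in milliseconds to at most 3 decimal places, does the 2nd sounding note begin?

note 2 onset = 3/4b = 226.131ms

1. 0.0ms @ 0 + 226.131ms (3/4)
2. 226.131ms @ 3/4 + 226.131ms (3/4)
3. 452.261ms @ 3/2 + 452.261ms (3/2)
4. 904.523ms @ 3 + 226.131ms (3/4)
5. 1130.653ms @ 15/4 + 226.131ms (3/4)
6. 1356.784ms @ 9/2 + 452.261ms (3/2)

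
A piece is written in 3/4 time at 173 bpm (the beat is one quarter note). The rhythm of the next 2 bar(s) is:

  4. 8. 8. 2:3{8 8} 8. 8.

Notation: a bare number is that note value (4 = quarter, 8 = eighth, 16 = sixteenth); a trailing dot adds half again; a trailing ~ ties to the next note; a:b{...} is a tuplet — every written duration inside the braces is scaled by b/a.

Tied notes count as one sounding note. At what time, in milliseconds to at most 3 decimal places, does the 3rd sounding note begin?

1. 0.0ms @ 0 + 520.231ms (3/2)
2. 520.231ms @ 3/2 + 260.116ms (3/4)
3. 780.347ms @ 9/4 + 260.116ms (3/4)
4. 1040.462ms @ 3 + 260.116ms (3/4)
5. 1300.578ms @ 15/4 + 260.116ms (3/4)
6. 1560.694ms @ 9/2 + 260.116ms (3/4)
7. 1820.809ms @ 21/4 + 260.116ms (3/4)

note 3 onset = 9/4b = 780.347ms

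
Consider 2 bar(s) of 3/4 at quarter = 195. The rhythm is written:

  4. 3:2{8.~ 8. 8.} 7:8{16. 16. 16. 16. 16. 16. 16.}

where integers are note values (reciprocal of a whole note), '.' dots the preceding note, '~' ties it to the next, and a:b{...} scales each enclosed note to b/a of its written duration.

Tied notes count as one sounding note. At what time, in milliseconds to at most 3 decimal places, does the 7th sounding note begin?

note 7 onset = 30/7b = 1318.681ms

1. 0.0ms @ 0 + 461.538ms (3/2)
2. 461.538ms @ 3/2 + 307.692ms (1)
3. 769.231ms @ 5/2 + 153.846ms (1/2)
4. 923.077ms @ 3 + 131.868ms (3/7)
5. 1054.945ms @ 24/7 + 131.868ms (3/7)
6. 1186.813ms @ 27/7 + 131.868ms (3/7)
7. 1318.681ms @ 30/7 + 131.868ms (3/7)
8. 1450.549ms @ 33/7 + 131.868ms (3/7)
9. 1582.418ms @ 36/7 + 131.868ms (3/7)
10. 1714.286ms @ 39/7 + 131.868ms (3/7)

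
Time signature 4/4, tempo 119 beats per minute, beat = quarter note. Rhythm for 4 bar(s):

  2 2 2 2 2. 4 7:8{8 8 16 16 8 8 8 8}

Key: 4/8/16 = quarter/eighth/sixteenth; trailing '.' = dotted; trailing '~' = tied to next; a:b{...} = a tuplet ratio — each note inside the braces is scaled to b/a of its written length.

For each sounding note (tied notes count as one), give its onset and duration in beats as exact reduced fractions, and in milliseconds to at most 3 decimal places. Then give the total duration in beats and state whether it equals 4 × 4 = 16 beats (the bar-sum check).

1) 0.0ms=0b +1008.403ms=2b
2) 1008.403ms=2b +1008.403ms=2b
3) 2016.807ms=4b +1008.403ms=2b
4) 3025.21ms=6b +1008.403ms=2b
5) 4033.613ms=8b +1512.605ms=3b
6) 5546.218ms=11b +504.202ms=1b
7) 6050.42ms=12b +288.115ms=4/7b
8) 6338.535ms=88/7b +288.115ms=4/7b
9) 6626.651ms=92/7b +144.058ms=2/7b
10) 6770.708ms=94/7b +144.058ms=2/7b
11) 6914.766ms=96/7b +288.115ms=4/7b
12) 7202.881ms=100/7b +288.115ms=4/7b
13) 7490.996ms=104/7b +288.115ms=4/7b
14) 7779.112ms=108/7b +288.115ms=4/7b
Σ=16b of 16 (119bpm 4/4) — PASS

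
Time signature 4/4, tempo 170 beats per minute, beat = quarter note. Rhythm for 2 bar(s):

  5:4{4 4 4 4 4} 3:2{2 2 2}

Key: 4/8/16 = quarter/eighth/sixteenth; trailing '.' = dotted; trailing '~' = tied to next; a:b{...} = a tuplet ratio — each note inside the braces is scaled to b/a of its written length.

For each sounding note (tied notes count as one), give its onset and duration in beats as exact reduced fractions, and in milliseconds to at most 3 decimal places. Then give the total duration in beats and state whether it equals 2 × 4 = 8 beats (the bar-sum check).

1) 0.0ms=0b +282.353ms=4/5b
2) 282.353ms=4/5b +282.353ms=4/5b
3) 564.706ms=8/5b +282.353ms=4/5b
4) 847.059ms=12/5b +282.353ms=4/5b
5) 1129.412ms=16/5b +282.353ms=4/5b
6) 1411.765ms=4b +470.588ms=4/3b
7) 1882.353ms=16/3b +470.588ms=4/3b
8) 2352.941ms=20/3b +470.588ms=4/3b
Σ=8b of 8 (170bpm 4/4) — PASS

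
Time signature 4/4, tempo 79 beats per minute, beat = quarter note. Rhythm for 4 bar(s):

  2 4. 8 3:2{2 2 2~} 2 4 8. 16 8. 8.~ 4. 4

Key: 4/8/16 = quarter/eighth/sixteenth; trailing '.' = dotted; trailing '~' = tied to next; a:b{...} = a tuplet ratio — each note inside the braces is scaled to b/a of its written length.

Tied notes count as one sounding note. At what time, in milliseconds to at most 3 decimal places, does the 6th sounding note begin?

1. 0.0ms @ 0 + 1518.987ms (2)
2. 1518.987ms @ 2 + 1139.241ms (3/2)
3. 2658.228ms @ 7/2 + 379.747ms (1/2)
4. 3037.975ms @ 4 + 1012.658ms (4/3)
5. 4050.633ms @ 16/3 + 1012.658ms (4/3)
6. 5063.291ms @ 20/3 + 2531.646ms (10/3)
7. 7594.937ms @ 10 + 759.494ms (1)
8. 8354.43ms @ 11 + 569.62ms (3/4)
9. 8924.051ms @ 47/4 + 189.873ms (1/4)
10. 9113.924ms @ 12 + 569.62ms (3/4)
11. 9683.544ms @ 51/4 + 1708.861ms (9/4)
12. 11392.405ms @ 15 + 759.494ms (1)

note 6 onset = 20/3b = 5063.291ms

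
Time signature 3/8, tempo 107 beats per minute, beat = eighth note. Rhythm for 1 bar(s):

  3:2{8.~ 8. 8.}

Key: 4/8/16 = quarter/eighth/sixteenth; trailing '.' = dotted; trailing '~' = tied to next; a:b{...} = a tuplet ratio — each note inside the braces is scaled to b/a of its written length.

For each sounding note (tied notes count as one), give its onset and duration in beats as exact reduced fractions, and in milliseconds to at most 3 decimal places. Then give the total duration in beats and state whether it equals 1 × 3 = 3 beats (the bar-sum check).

1) 0.0ms=0b +1121.495ms=2b
2) 1121.495ms=2b +560.748ms=1b
Σ=3b of 3 (107bpm 3/8) — PASS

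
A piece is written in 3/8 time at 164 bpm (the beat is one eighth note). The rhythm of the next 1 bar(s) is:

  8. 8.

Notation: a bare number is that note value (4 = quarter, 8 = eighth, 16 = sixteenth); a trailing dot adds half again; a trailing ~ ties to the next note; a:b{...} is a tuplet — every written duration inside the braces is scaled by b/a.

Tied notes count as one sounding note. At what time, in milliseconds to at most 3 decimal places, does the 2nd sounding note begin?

1. 0.0ms @ 0 + 548.78ms (3/2)
2. 548.78ms @ 3/2 + 548.78ms (3/2)

note 2 onset = 3/2b = 548.78ms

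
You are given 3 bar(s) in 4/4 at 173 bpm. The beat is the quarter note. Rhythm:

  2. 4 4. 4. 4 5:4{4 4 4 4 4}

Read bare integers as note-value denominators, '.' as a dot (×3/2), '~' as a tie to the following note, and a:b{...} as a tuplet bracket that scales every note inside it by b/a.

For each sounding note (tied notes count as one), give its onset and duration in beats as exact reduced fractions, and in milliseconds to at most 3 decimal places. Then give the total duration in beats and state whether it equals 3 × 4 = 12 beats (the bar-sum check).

1) 0.0ms=0b +1040.462ms=3b
2) 1040.462ms=3b +346.821ms=1b
3) 1387.283ms=4b +520.231ms=3/2b
4) 1907.514ms=11/2b +520.231ms=3/2b
5) 2427.746ms=7b +346.821ms=1b
6) 2774.566ms=8b +277.457ms=4/5b
7) 3052.023ms=44/5b +277.457ms=4/5b
8) 3329.48ms=48/5b +277.457ms=4/5b
9) 3606.936ms=52/5b +277.457ms=4/5b
10) 3884.393ms=56/5b +277.457ms=4/5b
Σ=12b of 12 (173bpm 4/4) — PASS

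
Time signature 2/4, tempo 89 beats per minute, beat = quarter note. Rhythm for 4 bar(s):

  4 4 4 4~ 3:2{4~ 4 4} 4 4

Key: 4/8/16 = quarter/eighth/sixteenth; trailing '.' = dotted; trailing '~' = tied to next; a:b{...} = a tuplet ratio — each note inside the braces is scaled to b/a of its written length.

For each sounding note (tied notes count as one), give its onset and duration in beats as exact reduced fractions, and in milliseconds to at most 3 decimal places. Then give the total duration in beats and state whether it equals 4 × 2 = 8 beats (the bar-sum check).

1) 0.0ms=0b +674.157ms=1b
2) 674.157ms=1b +674.157ms=1b
3) 1348.315ms=2b +674.157ms=1b
4) 2022.472ms=3b +1573.034ms=7/3b
5) 3595.506ms=16/3b +449.438ms=2/3b
6) 4044.944ms=6b +674.157ms=1b
7) 4719.101ms=7b +674.157ms=1b
Σ=8b of 8 (89bpm 2/4) — PASS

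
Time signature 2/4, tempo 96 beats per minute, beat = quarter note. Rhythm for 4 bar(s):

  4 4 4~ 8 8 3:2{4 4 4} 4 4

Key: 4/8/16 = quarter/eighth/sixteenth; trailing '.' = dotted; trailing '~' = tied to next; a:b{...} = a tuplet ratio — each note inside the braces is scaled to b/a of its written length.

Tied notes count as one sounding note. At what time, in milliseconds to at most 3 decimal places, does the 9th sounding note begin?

note 9 onset = 7b = 4375.0ms

1. 0.0ms @ 0 + 625.0ms (1)
2. 625.0ms @ 1 + 625.0ms (1)
3. 1250.0ms @ 2 + 937.5ms (3/2)
4. 2187.5ms @ 7/2 + 312.5ms (1/2)
5. 2500.0ms @ 4 + 416.667ms (2/3)
6. 2916.667ms @ 14/3 + 416.667ms (2/3)
7. 3333.333ms @ 16/3 + 416.667ms (2/3)
8. 3750.0ms @ 6 + 625.0ms (1)
9. 4375.0ms @ 7 + 625.0ms (1)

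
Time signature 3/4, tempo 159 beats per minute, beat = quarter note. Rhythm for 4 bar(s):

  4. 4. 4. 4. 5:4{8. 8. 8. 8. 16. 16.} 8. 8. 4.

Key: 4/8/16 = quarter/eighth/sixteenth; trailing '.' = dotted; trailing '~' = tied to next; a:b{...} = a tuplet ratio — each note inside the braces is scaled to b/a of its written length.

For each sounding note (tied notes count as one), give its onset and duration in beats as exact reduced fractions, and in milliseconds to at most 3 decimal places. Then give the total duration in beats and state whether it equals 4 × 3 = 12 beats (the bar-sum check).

1) 0.0ms=0b +566.038ms=3/2b
2) 566.038ms=3/2b +566.038ms=3/2b
3) 1132.075ms=3b +566.038ms=3/2b
4) 1698.113ms=9/2b +566.038ms=3/2b
5) 2264.151ms=6b +226.415ms=3/5b
6) 2490.566ms=33/5b +226.415ms=3/5b
7) 2716.981ms=36/5b +226.415ms=3/5b
8) 2943.396ms=39/5b +226.415ms=3/5b
9) 3169.811ms=42/5b +113.208ms=3/10b
10) 3283.019ms=87/10b +113.208ms=3/10b
11) 3396.226ms=9b +283.019ms=3/4b
12) 3679.245ms=39/4b +283.019ms=3/4b
13) 3962.264ms=21/2b +566.038ms=3/2b
Σ=12b of 12 (159bpm 3/4) — PASS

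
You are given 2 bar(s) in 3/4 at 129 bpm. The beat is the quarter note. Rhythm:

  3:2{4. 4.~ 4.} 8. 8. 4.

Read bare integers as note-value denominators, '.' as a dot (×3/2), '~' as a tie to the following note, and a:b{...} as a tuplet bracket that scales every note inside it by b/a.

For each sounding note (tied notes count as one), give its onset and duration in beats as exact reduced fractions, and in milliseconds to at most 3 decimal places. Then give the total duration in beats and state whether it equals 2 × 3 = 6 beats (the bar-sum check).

1) 0.0ms=0b +465.116ms=1b
2) 465.116ms=1b +930.233ms=2b
3) 1395.349ms=3b +348.837ms=3/4b
4) 1744.186ms=15/4b +348.837ms=3/4b
5) 2093.023ms=9/2b +697.674ms=3/2b
Σ=6b of 6 (129bpm 3/4) — PASS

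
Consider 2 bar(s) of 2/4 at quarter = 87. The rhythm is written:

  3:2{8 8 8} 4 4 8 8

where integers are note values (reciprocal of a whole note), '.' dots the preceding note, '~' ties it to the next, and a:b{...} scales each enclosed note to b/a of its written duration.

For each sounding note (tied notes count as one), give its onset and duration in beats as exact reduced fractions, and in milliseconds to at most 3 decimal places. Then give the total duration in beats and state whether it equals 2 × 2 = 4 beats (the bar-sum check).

1) 0.0ms=0b +229.885ms=1/3b
2) 229.885ms=1/3b +229.885ms=1/3b
3) 459.77ms=2/3b +229.885ms=1/3b
4) 689.655ms=1b +689.655ms=1b
5) 1379.31ms=2b +689.655ms=1b
6) 2068.966ms=3b +344.828ms=1/2b
7) 2413.793ms=7/2b +344.828ms=1/2b
Σ=4b of 4 (87bpm 2/4) — PASS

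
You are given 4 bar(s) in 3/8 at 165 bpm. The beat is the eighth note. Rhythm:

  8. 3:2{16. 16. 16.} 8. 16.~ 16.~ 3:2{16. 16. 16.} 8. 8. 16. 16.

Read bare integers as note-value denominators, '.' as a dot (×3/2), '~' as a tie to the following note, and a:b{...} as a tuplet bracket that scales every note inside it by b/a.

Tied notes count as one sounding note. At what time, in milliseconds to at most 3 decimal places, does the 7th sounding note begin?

1. 0.0ms @ 0 + 545.455ms (3/2)
2. 545.455ms @ 3/2 + 181.818ms (1/2)
3. 727.273ms @ 2 + 181.818ms (1/2)
4. 909.091ms @ 5/2 + 181.818ms (1/2)
5. 1090.909ms @ 3 + 545.455ms (3/2)
6. 1636.364ms @ 9/2 + 727.273ms (2)
7. 2363.636ms @ 13/2 + 181.818ms (1/2)
8. 2545.455ms @ 7 + 181.818ms (1/2)
9. 2727.273ms @ 15/2 + 545.455ms (3/2)
10. 3272.727ms @ 9 + 545.455ms (3/2)
11. 3818.182ms @ 21/2 + 272.727ms (3/4)
12. 4090.909ms @ 45/4 + 272.727ms (3/4)

note 7 onset = 13/2b = 2363.636ms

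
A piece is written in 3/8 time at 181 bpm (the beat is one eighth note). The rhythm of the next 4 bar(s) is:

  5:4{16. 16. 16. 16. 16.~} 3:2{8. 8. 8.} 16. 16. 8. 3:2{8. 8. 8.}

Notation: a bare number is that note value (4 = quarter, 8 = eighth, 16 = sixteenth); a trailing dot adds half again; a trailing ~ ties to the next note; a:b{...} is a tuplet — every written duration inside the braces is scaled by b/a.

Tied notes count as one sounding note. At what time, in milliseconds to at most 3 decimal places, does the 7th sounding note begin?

1. 0.0ms @ 0 + 198.895ms (3/5)
2. 198.895ms @ 3/5 + 198.895ms (3/5)
3. 397.79ms @ 6/5 + 198.895ms (3/5)
4. 596.685ms @ 9/5 + 198.895ms (3/5)
5. 795.58ms @ 12/5 + 530.387ms (8/5)
6. 1325.967ms @ 4 + 331.492ms (1)
7. 1657.459ms @ 5 + 331.492ms (1)
8. 1988.95ms @ 6 + 248.619ms (3/4)
9. 2237.569ms @ 27/4 + 248.619ms (3/4)
10. 2486.188ms @ 15/2 + 497.238ms (3/2)
11. 2983.425ms @ 9 + 331.492ms (1)
12. 3314.917ms @ 10 + 331.492ms (1)
13. 3646.409ms @ 11 + 331.492ms (1)

note 7 onset = 5b = 1657.459ms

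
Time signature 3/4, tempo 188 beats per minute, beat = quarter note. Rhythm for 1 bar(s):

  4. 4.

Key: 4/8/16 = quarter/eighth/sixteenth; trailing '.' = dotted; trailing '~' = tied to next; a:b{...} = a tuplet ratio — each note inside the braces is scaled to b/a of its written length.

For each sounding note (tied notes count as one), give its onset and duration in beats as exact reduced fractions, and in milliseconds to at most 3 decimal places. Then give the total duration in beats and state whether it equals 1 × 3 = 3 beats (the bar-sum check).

1) 0.0ms=0b +478.723ms=3/2b
2) 478.723ms=3/2b +478.723ms=3/2b
Σ=3b of 3 (188bpm 3/4) — PASS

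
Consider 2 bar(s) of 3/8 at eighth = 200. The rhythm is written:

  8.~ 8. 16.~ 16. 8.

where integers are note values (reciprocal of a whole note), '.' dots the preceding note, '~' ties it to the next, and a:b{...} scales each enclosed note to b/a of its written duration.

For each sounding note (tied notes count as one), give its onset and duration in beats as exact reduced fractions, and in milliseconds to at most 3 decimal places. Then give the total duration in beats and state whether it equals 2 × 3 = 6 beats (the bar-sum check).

1) 0.0ms=0b +900.0ms=3b
2) 900.0ms=3b +450.0ms=3/2b
3) 1350.0ms=9/2b +450.0ms=3/2b
Σ=6b of 6 (200bpm 3/8) — PASS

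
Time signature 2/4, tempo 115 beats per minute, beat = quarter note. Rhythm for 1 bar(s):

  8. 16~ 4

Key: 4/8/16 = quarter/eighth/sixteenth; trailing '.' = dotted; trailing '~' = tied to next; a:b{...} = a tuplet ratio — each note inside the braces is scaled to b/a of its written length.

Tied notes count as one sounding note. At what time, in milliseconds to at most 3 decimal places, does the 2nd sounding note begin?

note 2 onset = 3/4b = 391.304ms

1. 0.0ms @ 0 + 391.304ms (3/4)
2. 391.304ms @ 3/4 + 652.174ms (5/4)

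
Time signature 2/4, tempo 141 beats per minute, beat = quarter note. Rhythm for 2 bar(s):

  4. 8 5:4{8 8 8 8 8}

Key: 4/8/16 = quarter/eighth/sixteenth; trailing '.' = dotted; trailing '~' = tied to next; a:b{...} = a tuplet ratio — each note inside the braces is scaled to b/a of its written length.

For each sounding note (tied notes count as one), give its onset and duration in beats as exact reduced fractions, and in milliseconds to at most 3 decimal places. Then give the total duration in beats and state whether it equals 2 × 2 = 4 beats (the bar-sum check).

1) 0.0ms=0b +638.298ms=3/2b
2) 638.298ms=3/2b +212.766ms=1/2b
3) 851.064ms=2b +170.213ms=2/5b
4) 1021.277ms=12/5b +170.213ms=2/5b
5) 1191.489ms=14/5b +170.213ms=2/5b
6) 1361.702ms=16/5b +170.213ms=2/5b
7) 1531.915ms=18/5b +170.213ms=2/5b
Σ=4b of 4 (141bpm 2/4) — PASS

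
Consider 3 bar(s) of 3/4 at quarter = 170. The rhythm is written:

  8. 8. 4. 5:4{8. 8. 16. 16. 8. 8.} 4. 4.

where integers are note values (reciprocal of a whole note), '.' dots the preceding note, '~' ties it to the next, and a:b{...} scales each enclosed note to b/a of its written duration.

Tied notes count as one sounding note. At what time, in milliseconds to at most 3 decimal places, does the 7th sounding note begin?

note 7 onset = 9/2b = 1588.235ms

1. 0.0ms @ 0 + 264.706ms (3/4)
2. 264.706ms @ 3/4 + 264.706ms (3/4)
3. 529.412ms @ 3/2 + 529.412ms (3/2)
4. 1058.824ms @ 3 + 211.765ms (3/5)
5. 1270.588ms @ 18/5 + 211.765ms (3/5)
6. 1482.353ms @ 21/5 + 105.882ms (3/10)
7. 1588.235ms @ 9/2 + 105.882ms (3/10)
8. 1694.118ms @ 24/5 + 211.765ms (3/5)
9. 1905.882ms @ 27/5 + 211.765ms (3/5)
10. 2117.647ms @ 6 + 529.412ms (3/2)
11. 2647.059ms @ 15/2 + 529.412ms (3/2)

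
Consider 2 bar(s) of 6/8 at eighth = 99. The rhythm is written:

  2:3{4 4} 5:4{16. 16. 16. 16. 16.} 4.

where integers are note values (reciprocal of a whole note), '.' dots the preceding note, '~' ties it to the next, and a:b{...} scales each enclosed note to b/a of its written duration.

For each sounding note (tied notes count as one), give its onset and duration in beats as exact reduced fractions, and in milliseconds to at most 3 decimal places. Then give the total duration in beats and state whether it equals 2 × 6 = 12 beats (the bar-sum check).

1) 0.0ms=0b +1818.182ms=3b
2) 1818.182ms=3b +1818.182ms=3b
3) 3636.364ms=6b +363.636ms=3/5b
4) 4000.0ms=33/5b +363.636ms=3/5b
5) 4363.636ms=36/5b +363.636ms=3/5b
6) 4727.273ms=39/5b +363.636ms=3/5b
7) 5090.909ms=42/5b +363.636ms=3/5b
8) 5454.545ms=9b +1818.182ms=3b
Σ=12b of 12 (99bpm 6/8) — PASS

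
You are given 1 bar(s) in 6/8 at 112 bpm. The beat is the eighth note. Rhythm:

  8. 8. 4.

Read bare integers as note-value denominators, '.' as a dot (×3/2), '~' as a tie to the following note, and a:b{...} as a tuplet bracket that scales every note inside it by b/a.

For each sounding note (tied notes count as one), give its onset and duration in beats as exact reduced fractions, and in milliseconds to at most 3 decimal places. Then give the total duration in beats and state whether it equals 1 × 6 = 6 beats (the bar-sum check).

1) 0.0ms=0b +803.571ms=3/2b
2) 803.571ms=3/2b +803.571ms=3/2b
3) 1607.143ms=3b +1607.143ms=3b
Σ=6b of 6 (112bpm 6/8) — PASS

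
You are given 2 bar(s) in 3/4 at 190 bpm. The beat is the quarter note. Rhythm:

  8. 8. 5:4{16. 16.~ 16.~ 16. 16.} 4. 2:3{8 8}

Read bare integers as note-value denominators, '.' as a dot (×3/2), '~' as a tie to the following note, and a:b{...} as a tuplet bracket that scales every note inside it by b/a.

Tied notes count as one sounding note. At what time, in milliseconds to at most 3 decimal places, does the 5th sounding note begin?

note 5 onset = 27/10b = 852.632ms

1. 0.0ms @ 0 + 236.842ms (3/4)
2. 236.842ms @ 3/4 + 236.842ms (3/4)
3. 473.684ms @ 3/2 + 94.737ms (3/10)
4. 568.421ms @ 9/5 + 284.211ms (9/10)
5. 852.632ms @ 27/10 + 94.737ms (3/10)
6. 947.368ms @ 3 + 473.684ms (3/2)
7. 1421.053ms @ 9/2 + 236.842ms (3/4)
8. 1657.895ms @ 21/4 + 236.842ms (3/4)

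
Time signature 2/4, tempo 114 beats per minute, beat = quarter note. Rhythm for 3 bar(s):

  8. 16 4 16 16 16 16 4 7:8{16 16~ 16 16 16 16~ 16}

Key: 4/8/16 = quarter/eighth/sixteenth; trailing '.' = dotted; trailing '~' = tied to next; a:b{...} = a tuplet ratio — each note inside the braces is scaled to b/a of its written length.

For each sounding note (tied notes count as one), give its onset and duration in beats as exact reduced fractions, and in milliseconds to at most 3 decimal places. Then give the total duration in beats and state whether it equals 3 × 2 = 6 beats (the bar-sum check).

1) 0.0ms=0b +394.737ms=3/4b
2) 394.737ms=3/4b +131.579ms=1/4b
3) 526.316ms=1b +526.316ms=1b
4) 1052.632ms=2b +131.579ms=1/4b
5) 1184.211ms=9/4b +131.579ms=1/4b
6) 1315.789ms=5/2b +131.579ms=1/4b
7) 1447.368ms=11/4b +131.579ms=1/4b
8) 1578.947ms=3b +526.316ms=1b
9) 2105.263ms=4b +150.376ms=2/7b
10) 2255.639ms=30/7b +300.752ms=4/7b
11) 2556.391ms=34/7b +150.376ms=2/7b
12) 2706.767ms=36/7b +150.376ms=2/7b
13) 2857.143ms=38/7b +300.752ms=4/7b
Σ=6b of 6 (114bpm 2/4) — PASS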